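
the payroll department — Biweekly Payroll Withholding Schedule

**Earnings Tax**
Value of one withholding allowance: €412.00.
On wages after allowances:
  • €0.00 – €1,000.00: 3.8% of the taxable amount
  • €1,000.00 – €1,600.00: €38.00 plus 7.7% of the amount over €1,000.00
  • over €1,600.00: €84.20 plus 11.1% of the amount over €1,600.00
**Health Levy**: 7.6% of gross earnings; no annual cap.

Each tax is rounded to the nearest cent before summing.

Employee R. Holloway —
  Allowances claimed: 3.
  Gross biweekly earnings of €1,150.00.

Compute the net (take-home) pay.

€1,062.60

Earnings Tax: taxable = €1,150.00 − 3×€412.00 = €-86.00
  Taxable ≤ 0 → €0.00
Health Levy: 7.6% × €1,150.00 = €87.40
Total withheld: €0.00 + €87.40 = €87.40
Net pay: €1,150.00 − €87.40 = €1,062.60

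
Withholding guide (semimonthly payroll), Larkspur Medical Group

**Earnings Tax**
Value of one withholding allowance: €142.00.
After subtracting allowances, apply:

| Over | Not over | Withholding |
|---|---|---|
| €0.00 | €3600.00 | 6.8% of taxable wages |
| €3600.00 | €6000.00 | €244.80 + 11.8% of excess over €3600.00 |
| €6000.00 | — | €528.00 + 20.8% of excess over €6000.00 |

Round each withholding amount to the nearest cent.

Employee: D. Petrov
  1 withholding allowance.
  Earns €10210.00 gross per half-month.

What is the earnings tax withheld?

Earnings Tax: taxable = €10210.00 − 1×€142.00 = €10068.00
  €528.00 + 20.8% × (€10068.00 − €6000.00) = €528.00 + 20.8% × €4068.00 = €1374.14

€1374.14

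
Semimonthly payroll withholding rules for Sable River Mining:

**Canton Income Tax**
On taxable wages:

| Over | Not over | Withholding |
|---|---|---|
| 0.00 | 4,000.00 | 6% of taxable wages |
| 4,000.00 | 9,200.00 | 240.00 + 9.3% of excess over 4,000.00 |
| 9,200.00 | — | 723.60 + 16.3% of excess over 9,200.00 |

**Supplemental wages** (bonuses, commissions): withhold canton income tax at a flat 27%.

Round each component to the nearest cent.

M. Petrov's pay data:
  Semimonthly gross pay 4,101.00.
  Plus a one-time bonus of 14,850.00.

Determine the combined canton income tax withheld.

4,258.89

Canton Income Tax: taxable = 4,101.00
  240.00 + 9.3% × (4,101.00 − 4,000.00) = 240.00 + 9.3% × 101.00 = 249.39
Supplemental (27% flat on bonus): 27% × 14,850.00 = 4,009.50
Total canton income tax: 249.39 + 4,009.50 = 4,258.89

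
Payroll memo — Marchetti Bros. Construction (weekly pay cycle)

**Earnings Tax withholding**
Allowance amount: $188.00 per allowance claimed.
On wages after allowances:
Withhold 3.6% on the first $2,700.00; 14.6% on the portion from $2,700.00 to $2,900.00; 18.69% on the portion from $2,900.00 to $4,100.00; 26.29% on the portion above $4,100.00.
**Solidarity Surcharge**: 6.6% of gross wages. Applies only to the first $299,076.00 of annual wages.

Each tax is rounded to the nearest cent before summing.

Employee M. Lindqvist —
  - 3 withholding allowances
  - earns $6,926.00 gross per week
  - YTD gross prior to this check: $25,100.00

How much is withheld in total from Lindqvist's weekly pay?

$1,402.48

Earnings Tax: taxable = $6,926.00 − 3×$188.00 = $6,362.00
  $350.68 + 26.29% × ($6,362.00 − $4,100.00) = $350.68 + 26.29% × $2,262.00 = $945.36
Solidarity Surcharge: 6.6% × $6,926.00 = $457.12
Total: $945.36 + $457.12 = $1,402.48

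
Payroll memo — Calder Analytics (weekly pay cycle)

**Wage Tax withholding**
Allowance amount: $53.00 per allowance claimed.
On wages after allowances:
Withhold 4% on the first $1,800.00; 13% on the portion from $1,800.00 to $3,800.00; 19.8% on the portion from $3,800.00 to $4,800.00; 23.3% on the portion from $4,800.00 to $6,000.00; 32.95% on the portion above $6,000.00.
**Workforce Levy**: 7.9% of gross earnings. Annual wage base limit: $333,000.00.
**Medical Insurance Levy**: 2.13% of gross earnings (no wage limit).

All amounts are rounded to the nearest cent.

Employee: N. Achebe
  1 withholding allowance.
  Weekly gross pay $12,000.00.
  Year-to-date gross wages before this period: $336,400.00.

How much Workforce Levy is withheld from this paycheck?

Workforce Levy: YTD $336,400.00 ≥ cap $333,000.00 → $0.00

$0.00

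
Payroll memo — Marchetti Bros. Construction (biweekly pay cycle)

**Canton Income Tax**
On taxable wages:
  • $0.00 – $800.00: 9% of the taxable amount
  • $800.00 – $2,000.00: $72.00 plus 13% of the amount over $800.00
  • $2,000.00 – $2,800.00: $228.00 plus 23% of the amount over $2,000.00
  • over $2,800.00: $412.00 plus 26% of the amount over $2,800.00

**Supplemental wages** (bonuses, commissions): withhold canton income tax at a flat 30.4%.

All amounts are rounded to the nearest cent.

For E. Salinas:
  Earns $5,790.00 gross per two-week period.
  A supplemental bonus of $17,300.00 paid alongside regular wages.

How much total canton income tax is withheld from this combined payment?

$6,448.60

Canton Income Tax: taxable = $5,790.00
  $412.00 + 26% × ($5,790.00 − $2,800.00) = $412.00 + 26% × $2,990.00 = $1,189.40
Supplemental (30.4% flat on bonus): 30.4% × $17,300.00 = $5,259.20
Total canton income tax: $1,189.40 + $5,259.20 = $6,448.60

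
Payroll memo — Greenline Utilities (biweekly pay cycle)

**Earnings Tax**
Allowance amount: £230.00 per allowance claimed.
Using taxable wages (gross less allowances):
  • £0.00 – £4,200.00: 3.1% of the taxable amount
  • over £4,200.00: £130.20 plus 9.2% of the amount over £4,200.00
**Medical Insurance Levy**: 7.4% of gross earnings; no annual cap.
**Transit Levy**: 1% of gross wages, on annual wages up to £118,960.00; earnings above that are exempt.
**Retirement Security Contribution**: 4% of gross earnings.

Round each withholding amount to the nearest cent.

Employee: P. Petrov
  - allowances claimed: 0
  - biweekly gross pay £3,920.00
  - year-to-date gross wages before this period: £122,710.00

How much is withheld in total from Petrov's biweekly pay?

£568.40

Earnings Tax: taxable = £3,920.00
  3.1% × £3,920.00 = £121.52
Medical Insurance Levy: 7.4% × £3,920.00 = £290.08
Transit Levy: YTD £122,710.00 ≥ cap £118,960.00 → £0.00
Retirement Security Contribution: 4% × £3,920.00 = £156.80
Total: £121.52 + £290.08 + £0.00 + £156.80 = £568.40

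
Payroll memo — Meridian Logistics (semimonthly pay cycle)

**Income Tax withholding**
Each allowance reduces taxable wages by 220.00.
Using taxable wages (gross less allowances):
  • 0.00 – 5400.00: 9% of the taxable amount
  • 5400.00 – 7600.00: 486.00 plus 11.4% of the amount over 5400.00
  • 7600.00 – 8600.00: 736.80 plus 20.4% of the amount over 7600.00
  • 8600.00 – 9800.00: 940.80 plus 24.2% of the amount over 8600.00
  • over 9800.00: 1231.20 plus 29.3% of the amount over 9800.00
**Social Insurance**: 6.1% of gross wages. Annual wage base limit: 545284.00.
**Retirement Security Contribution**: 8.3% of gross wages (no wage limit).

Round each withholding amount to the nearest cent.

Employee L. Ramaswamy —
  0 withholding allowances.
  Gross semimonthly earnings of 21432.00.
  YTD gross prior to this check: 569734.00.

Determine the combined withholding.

Income Tax: taxable = 21432.00
  1231.20 + 29.3% × (21432.00 − 9800.00) = 1231.20 + 29.3% × 11632.00 = 4639.38
Social Insurance: YTD 569734.00 ≥ cap 545284.00 → 0.00
Retirement Security Contribution: 8.3% × 21432.00 = 1778.86
Total: 4639.38 + 0.00 + 1778.86 = 6418.24

6418.24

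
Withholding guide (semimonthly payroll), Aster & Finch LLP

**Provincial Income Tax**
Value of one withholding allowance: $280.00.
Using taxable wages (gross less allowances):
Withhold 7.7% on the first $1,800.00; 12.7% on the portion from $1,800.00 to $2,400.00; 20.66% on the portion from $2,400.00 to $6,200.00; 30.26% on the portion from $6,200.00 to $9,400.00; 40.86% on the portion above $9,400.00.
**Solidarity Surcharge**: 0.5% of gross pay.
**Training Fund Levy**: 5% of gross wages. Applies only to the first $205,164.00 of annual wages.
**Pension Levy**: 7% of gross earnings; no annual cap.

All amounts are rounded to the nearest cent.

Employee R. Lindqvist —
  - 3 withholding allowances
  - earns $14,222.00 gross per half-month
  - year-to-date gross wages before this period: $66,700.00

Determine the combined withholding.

Provincial Income Tax: taxable = $14,222.00 − 3×$280.00 = $13,382.00
  $1,968.20 + 40.86% × ($13,382.00 − $9,400.00) = $1,968.20 + 40.86% × $3,982.00 = $3,595.25
Solidarity Surcharge: 0.5% × $14,222.00 = $71.11
Training Fund Levy: 5% × $14,222.00 = $711.10
Pension Levy: 7% × $14,222.00 = $995.54
Total: $3,595.25 + $71.11 + $711.10 + $995.54 = $5,373.00

$5,373.00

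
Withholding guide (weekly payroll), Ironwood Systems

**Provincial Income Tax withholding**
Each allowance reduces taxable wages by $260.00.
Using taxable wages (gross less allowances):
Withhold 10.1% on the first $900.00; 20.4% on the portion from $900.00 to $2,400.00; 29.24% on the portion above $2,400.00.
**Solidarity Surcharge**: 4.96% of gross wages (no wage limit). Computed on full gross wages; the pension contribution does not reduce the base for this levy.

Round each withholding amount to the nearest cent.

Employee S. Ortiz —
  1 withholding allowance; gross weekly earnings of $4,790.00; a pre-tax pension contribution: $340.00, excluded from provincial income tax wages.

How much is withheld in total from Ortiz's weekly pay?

Provincial Income Tax: taxable = $4,790.00 − $340.00 − 1×$260.00 = $4,190.00
  $396.90 + 29.24% × ($4,190.00 − $2,400.00) = $396.90 + 29.24% × $1,790.00 = $920.30
Solidarity Surcharge: 4.96% × $4,790.00 = $237.58
Total: $920.30 + $237.58 = $1,157.88

$1,157.88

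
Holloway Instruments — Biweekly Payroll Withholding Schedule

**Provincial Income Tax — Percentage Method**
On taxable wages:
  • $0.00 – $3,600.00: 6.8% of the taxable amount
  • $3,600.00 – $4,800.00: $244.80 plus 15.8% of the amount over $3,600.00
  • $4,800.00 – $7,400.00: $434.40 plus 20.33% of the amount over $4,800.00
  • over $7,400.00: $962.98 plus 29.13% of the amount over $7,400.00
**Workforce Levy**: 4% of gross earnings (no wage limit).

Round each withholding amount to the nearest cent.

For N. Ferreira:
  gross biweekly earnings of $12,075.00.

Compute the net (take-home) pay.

Provincial Income Tax: taxable = $12,075.00
  $962.98 + 29.13% × ($12,075.00 − $7,400.00) = $962.98 + 29.13% × $4,675.00 = $2,324.81
Workforce Levy: 4% × $12,075.00 = $483.00
Total withheld: $2,324.81 + $483.00 = $2,807.81
Net pay: $12,075.00 − $2,807.81 = $9,267.19

$9,267.19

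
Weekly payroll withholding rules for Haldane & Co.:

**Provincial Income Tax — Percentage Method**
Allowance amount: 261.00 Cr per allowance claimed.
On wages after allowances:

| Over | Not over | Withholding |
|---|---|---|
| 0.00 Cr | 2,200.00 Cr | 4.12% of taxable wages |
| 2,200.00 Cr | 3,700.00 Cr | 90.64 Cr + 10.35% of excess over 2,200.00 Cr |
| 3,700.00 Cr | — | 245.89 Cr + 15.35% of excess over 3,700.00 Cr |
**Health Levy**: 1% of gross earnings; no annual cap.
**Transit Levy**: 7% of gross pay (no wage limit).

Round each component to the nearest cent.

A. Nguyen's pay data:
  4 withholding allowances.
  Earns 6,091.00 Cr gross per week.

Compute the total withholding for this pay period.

939.93 Cr

Provincial Income Tax: taxable = 6,091.00 Cr − 4×261.00 Cr = 5,047.00 Cr
  245.89 Cr + 15.35% × (5,047.00 Cr − 3,700.00 Cr) = 245.89 Cr + 15.35% × 1,347.00 Cr = 452.65 Cr
Health Levy: 1% × 6,091.00 Cr = 60.91 Cr
Transit Levy: 7% × 6,091.00 Cr = 426.37 Cr
Total: 452.65 Cr + 60.91 Cr + 426.37 Cr = 939.93 Cr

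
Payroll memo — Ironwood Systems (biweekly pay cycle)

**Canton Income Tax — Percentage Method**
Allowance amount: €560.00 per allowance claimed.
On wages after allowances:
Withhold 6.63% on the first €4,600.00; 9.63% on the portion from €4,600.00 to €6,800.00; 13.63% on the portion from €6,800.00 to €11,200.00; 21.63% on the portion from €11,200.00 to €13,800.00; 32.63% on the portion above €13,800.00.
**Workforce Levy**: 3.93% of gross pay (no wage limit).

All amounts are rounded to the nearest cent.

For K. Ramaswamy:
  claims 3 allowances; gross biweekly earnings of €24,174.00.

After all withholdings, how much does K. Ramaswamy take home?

€18,708.17

Canton Income Tax: taxable = €24,174.00 − 3×€560.00 = €22,494.00
  €1,678.94 + 32.63% × (€22,494.00 − €13,800.00) = €1,678.94 + 32.63% × €8,694.00 = €4,515.79
Workforce Levy: 3.93% × €24,174.00 = €950.04
Total withheld: €4,515.79 + €950.04 = €5,465.83
Net pay: €24,174.00 − €5,465.83 = €18,708.17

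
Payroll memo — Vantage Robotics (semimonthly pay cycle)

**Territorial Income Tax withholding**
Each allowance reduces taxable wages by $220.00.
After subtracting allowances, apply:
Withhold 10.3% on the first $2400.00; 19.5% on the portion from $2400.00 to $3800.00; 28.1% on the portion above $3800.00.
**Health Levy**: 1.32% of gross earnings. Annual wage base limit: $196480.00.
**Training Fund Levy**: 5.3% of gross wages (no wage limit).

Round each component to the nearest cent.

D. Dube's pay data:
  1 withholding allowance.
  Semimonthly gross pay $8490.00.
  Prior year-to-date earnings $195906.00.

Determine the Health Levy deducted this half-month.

Health Levy: cap $196480.00 − YTD $195906.00 = $574.00 subject; 1.32% × $574.00 = $7.58

$7.58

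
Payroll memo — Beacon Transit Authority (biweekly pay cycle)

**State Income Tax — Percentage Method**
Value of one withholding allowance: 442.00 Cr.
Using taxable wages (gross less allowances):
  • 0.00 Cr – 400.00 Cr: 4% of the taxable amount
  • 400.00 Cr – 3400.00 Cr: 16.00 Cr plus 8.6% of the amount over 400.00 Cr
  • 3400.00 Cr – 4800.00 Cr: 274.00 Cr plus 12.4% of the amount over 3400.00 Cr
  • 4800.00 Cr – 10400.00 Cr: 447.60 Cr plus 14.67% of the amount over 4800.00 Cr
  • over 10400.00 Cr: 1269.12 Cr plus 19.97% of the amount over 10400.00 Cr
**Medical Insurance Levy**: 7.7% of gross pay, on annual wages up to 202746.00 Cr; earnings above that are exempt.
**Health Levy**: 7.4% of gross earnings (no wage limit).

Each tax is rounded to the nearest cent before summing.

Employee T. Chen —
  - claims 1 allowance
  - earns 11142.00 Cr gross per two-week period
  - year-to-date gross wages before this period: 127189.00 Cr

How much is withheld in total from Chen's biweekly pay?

3011.47 Cr

State Income Tax: taxable = 11142.00 Cr − 1×442.00 Cr = 10700.00 Cr
  1269.12 Cr + 19.97% × (10700.00 Cr − 10400.00 Cr) = 1269.12 Cr + 19.97% × 300.00 Cr = 1329.03 Cr
Medical Insurance Levy: 7.7% × 11142.00 Cr = 857.93 Cr
Health Levy: 7.4% × 11142.00 Cr = 824.51 Cr
Total: 1329.03 Cr + 857.93 Cr + 824.51 Cr = 3011.47 Cr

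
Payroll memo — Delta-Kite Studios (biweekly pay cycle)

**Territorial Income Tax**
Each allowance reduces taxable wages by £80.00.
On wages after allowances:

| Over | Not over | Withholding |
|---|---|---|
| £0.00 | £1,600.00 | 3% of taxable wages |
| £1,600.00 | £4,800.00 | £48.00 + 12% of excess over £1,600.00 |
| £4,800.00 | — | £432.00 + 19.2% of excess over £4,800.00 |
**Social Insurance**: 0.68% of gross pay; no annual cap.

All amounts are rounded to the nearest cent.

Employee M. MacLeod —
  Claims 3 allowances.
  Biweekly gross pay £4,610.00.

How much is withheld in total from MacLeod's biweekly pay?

Territorial Income Tax: taxable = £4,610.00 − 3×£80.00 = £4,370.00
  £48.00 + 12% × (£4,370.00 − £1,600.00) = £48.00 + 12% × £2,770.00 = £380.40
Social Insurance: 0.68% × £4,610.00 = £31.35
Total: £380.40 + £31.35 = £411.75

£411.75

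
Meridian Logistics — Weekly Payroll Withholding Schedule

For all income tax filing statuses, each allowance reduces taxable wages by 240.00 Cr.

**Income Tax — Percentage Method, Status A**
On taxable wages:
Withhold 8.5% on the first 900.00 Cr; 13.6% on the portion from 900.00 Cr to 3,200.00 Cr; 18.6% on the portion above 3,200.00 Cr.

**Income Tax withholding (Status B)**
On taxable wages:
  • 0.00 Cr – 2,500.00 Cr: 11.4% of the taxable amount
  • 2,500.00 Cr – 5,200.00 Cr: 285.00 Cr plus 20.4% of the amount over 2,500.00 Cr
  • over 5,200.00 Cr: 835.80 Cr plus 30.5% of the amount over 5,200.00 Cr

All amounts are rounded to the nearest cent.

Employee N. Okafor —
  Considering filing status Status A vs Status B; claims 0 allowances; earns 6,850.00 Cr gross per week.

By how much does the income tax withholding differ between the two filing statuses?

Income Tax (Status A): taxable = 6,850.00 Cr
  389.30 Cr + 18.6% × (6,850.00 Cr − 3,200.00 Cr) = 389.30 Cr + 18.6% × 3,650.00 Cr = 1,068.20 Cr
Income Tax (Status B): taxable = 6,850.00 Cr
  835.80 Cr + 30.5% × (6,850.00 Cr − 5,200.00 Cr) = 835.80 Cr + 30.5% × 1,650.00 Cr = 1,339.05 Cr
Difference: |1,068.20 Cr − 1,339.05 Cr| = 270.85 Cr (higher under Status B)

270.85 Cr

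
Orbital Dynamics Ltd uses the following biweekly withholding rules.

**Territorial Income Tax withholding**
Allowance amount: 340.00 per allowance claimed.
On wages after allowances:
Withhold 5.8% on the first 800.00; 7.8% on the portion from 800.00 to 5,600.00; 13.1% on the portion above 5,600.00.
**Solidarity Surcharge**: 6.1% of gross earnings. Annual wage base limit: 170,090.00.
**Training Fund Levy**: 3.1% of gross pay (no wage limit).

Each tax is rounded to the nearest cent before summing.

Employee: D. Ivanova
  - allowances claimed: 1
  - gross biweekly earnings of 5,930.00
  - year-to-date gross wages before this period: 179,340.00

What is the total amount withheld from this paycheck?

Territorial Income Tax: taxable = 5,930.00 − 1×340.00 = 5,590.00
  46.40 + 7.8% × (5,590.00 − 800.00) = 46.40 + 7.8% × 4,790.00 = 420.02
Solidarity Surcharge: YTD 179,340.00 ≥ cap 170,090.00 → 0.00
Training Fund Levy: 3.1% × 5,930.00 = 183.83
Total: 420.02 + 0.00 + 183.83 = 603.85

603.85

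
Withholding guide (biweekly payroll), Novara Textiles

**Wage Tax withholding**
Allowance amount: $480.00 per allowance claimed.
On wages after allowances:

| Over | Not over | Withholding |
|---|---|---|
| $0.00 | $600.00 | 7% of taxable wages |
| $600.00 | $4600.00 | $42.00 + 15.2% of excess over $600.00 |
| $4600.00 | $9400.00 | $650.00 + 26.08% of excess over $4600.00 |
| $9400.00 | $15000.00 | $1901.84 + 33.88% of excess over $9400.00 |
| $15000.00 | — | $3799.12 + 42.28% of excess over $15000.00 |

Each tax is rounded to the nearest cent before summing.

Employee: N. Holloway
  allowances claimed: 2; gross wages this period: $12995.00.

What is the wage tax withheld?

Wage Tax: taxable = $12995.00 − 2×$480.00 = $12035.00
  $1901.84 + 33.88% × ($12035.00 − $9400.00) = $1901.84 + 33.88% × $2635.00 = $2794.58

$2794.58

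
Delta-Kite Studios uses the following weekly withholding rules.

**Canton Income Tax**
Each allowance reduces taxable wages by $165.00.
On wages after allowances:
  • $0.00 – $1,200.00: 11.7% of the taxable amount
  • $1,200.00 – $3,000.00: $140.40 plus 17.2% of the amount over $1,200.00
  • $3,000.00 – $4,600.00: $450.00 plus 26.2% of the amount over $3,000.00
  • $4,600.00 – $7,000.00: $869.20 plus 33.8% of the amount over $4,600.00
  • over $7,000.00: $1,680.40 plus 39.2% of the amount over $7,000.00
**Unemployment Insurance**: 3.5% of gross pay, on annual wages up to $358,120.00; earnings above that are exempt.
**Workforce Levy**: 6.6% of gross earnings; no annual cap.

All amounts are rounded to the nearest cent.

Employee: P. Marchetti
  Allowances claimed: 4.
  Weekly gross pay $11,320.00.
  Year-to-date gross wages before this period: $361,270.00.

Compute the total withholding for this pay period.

Canton Income Tax: taxable = $11,320.00 − 4×$165.00 = $10,660.00
  $1,680.40 + 39.2% × ($10,660.00 − $7,000.00) = $1,680.40 + 39.2% × $3,660.00 = $3,115.12
Unemployment Insurance: YTD $361,270.00 ≥ cap $358,120.00 → $0.00
Workforce Levy: 6.6% × $11,320.00 = $747.12
Total: $3,115.12 + $0.00 + $747.12 = $3,862.24

$3,862.24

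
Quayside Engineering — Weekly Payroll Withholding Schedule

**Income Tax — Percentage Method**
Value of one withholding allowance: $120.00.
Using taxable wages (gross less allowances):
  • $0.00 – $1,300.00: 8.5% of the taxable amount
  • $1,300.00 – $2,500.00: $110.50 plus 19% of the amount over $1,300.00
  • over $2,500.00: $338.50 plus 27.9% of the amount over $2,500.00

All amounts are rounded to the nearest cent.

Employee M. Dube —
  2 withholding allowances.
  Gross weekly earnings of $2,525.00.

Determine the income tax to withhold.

Income Tax: taxable = $2,525.00 − 2×$120.00 = $2,285.00
  $110.50 + 19% × ($2,285.00 − $1,300.00) = $110.50 + 19% × $985.00 = $297.65

$297.65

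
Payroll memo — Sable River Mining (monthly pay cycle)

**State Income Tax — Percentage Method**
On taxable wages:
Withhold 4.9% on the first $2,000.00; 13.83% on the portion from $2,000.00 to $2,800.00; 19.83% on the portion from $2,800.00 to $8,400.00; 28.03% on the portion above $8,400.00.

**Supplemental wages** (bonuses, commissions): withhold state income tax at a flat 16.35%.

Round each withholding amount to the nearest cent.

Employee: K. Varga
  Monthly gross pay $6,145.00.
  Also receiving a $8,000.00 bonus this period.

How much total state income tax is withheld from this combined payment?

State Income Tax: taxable = $6,145.00
  $208.64 + 19.83% × ($6,145.00 − $2,800.00) = $208.64 + 19.83% × $3,345.00 = $871.95
Supplemental (16.35% flat on bonus): 16.35% × $8,000.00 = $1,308.00
Total state income tax: $871.95 + $1,308.00 = $2,179.95

$2,179.95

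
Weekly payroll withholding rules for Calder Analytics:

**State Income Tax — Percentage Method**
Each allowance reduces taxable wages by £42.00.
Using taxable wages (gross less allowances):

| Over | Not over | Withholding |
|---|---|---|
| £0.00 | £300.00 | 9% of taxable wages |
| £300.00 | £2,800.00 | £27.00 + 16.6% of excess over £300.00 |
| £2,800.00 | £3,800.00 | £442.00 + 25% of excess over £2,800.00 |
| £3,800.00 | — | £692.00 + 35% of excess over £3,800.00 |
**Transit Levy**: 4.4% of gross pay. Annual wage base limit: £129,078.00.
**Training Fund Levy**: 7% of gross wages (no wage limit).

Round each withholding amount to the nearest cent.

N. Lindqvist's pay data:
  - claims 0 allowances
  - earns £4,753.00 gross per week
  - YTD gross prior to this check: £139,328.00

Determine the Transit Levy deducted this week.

£0.00

Transit Levy: YTD £139,328.00 ≥ cap £129,078.00 → £0.00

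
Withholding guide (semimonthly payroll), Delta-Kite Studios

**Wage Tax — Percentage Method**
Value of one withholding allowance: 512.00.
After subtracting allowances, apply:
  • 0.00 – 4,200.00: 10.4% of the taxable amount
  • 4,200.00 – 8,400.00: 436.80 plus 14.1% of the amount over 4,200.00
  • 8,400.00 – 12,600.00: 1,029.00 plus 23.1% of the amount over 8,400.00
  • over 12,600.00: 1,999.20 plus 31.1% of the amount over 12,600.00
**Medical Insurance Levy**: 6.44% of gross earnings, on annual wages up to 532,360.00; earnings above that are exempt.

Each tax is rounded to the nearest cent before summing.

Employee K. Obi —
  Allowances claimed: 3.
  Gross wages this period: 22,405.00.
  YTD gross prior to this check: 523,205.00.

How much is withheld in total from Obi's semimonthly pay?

Wage Tax: taxable = 22,405.00 − 3×512.00 = 20,869.00
  1,999.20 + 31.1% × (20,869.00 − 12,600.00) = 1,999.20 + 31.1% × 8,269.00 = 4,570.86
Medical Insurance Levy: cap 532,360.00 − YTD 523,205.00 = 9,155.00 subject; 6.44% × 9,155.00 = 589.58
Total: 4,570.86 + 589.58 = 5,160.44

5,160.44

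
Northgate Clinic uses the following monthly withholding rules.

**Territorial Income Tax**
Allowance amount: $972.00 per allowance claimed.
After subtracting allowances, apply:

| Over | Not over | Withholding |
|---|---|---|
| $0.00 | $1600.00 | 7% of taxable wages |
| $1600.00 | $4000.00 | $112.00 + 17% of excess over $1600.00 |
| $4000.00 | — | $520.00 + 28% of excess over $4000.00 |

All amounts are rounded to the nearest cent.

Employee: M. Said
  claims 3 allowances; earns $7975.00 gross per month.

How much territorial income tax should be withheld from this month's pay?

Territorial Income Tax: taxable = $7975.00 − 3×$972.00 = $5059.00
  $520.00 + 28% × ($5059.00 − $4000.00) = $520.00 + 28% × $1059.00 = $816.52

$816.52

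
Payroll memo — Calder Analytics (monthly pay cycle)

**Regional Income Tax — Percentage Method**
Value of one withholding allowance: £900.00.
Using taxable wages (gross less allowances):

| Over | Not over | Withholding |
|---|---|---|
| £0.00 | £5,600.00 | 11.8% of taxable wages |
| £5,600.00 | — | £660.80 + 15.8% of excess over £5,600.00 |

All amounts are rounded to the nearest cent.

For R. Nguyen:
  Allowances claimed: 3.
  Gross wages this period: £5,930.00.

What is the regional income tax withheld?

Regional Income Tax: taxable = £5,930.00 − 3×£900.00 = £3,230.00
  11.8% × £3,230.00 = £381.14

£381.14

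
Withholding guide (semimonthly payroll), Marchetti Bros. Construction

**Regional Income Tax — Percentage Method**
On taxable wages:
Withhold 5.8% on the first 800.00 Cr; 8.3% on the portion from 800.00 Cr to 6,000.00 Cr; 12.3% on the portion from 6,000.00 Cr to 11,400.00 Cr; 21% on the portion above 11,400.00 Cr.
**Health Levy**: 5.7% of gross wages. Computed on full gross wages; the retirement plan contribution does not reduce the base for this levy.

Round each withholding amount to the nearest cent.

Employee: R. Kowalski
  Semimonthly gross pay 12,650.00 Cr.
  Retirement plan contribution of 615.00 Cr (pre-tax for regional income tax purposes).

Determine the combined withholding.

1,996.60 Cr

Regional Income Tax: taxable = 12,650.00 Cr − 615.00 Cr = 12,035.00 Cr
  1,142.20 Cr + 21% × (12,035.00 Cr − 11,400.00 Cr) = 1,142.20 Cr + 21% × 635.00 Cr = 1,275.55 Cr
Health Levy: 5.7% × 12,650.00 Cr = 721.05 Cr
Total: 1,275.55 Cr + 721.05 Cr = 1,996.60 Cr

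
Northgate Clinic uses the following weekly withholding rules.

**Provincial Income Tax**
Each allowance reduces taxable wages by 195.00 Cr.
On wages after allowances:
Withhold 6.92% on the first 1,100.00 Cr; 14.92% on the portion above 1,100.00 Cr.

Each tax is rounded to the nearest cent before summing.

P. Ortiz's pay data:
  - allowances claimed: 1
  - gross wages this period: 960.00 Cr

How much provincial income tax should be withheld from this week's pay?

52.94 Cr

Provincial Income Tax: taxable = 960.00 Cr − 1×195.00 Cr = 765.00 Cr
  6.92% × 765.00 Cr = 52.94 Cr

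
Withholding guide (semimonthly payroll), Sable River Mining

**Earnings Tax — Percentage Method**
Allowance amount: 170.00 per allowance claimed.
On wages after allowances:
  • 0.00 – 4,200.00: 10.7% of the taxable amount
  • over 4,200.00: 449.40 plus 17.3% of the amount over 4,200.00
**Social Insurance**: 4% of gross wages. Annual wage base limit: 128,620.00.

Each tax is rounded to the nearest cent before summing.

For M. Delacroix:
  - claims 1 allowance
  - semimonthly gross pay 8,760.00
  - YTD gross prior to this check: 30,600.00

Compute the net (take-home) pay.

Earnings Tax: taxable = 8,760.00 − 1×170.00 = 8,590.00
  449.40 + 17.3% × (8,590.00 − 4,200.00) = 449.40 + 17.3% × 4,390.00 = 1,208.87
Social Insurance: 4% × 8,760.00 = 350.40
Total withheld: 1,208.87 + 350.40 = 1,559.27
Net pay: 8,760.00 − 1,559.27 = 7,200.73

7,200.73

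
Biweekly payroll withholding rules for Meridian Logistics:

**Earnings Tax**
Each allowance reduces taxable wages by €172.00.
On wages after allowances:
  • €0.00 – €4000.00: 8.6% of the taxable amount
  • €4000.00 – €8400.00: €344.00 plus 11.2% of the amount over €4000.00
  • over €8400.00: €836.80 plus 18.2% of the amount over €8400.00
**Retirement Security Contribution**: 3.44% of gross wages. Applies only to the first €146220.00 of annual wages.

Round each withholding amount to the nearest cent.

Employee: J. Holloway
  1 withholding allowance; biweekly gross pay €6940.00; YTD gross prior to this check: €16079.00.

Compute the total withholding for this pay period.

€892.76

Earnings Tax: taxable = €6940.00 − 1×€172.00 = €6768.00
  €344.00 + 11.2% × (€6768.00 − €4000.00) = €344.00 + 11.2% × €2768.00 = €654.02
Retirement Security Contribution: 3.44% × €6940.00 = €238.74
Total: €654.02 + €238.74 = €892.76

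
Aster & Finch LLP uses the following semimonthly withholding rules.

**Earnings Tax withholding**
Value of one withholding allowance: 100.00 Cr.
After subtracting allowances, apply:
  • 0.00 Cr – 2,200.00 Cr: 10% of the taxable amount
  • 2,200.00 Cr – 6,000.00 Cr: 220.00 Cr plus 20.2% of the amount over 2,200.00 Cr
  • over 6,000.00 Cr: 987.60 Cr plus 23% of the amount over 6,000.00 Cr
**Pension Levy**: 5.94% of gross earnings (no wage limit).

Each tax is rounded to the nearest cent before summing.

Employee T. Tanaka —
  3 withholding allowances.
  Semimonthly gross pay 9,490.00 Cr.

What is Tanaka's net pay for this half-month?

7,204.99 Cr

Earnings Tax: taxable = 9,490.00 Cr − 3×100.00 Cr = 9,190.00 Cr
  987.60 Cr + 23% × (9,190.00 Cr − 6,000.00 Cr) = 987.60 Cr + 23% × 3,190.00 Cr = 1,721.30 Cr
Pension Levy: 5.94% × 9,490.00 Cr = 563.71 Cr
Total withheld: 1,721.30 Cr + 563.71 Cr = 2,285.01 Cr
Net pay: 9,490.00 Cr − 2,285.01 Cr = 7,204.99 Cr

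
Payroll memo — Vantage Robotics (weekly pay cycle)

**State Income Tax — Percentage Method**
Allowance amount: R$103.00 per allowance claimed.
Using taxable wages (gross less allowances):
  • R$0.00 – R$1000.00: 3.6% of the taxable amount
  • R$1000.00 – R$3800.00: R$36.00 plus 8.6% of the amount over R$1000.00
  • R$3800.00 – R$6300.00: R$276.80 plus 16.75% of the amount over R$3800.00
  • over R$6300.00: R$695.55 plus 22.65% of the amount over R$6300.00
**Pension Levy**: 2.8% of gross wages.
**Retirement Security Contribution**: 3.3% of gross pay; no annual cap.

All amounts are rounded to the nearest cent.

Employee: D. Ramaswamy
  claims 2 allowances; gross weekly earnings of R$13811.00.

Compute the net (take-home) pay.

R$10618.40

State Income Tax: taxable = R$13811.00 − 2×R$103.00 = R$13605.00
  R$695.55 + 22.65% × (R$13605.00 − R$6300.00) = R$695.55 + 22.65% × R$7305.00 = R$2350.13
Pension Levy: 2.8% × R$13811.00 = R$386.71
Retirement Security Contribution: 3.3% × R$13811.00 = R$455.76
Total withheld: R$2350.13 + R$386.71 + R$455.76 = R$3192.60
Net pay: R$13811.00 − R$3192.60 = R$10618.40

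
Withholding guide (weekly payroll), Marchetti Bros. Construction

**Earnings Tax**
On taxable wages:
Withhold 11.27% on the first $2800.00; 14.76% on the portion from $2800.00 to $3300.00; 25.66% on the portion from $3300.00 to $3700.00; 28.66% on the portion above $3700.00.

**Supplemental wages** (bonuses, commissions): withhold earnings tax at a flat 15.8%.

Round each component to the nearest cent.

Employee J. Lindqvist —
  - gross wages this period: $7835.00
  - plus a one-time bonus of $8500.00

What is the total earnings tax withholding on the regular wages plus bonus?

Earnings Tax: taxable = $7835.00
  $492.00 + 28.66% × ($7835.00 − $3700.00) = $492.00 + 28.66% × $4135.00 = $1677.09
Supplemental (15.8% flat on bonus): 15.8% × $8500.00 = $1343.00
Total earnings tax: $1677.09 + $1343.00 = $3020.09

$3020.09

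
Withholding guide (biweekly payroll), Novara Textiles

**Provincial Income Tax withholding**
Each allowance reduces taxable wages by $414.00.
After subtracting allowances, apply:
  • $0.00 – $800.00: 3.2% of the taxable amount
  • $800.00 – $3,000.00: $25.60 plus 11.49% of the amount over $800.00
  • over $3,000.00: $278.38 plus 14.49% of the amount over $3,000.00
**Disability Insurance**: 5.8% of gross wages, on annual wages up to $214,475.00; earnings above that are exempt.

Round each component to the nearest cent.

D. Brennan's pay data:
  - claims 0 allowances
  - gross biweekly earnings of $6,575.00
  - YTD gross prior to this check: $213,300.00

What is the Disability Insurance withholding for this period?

$68.15

Disability Insurance: cap $214,475.00 − YTD $213,300.00 = $1,175.00 subject; 5.8% × $1,175.00 = $68.15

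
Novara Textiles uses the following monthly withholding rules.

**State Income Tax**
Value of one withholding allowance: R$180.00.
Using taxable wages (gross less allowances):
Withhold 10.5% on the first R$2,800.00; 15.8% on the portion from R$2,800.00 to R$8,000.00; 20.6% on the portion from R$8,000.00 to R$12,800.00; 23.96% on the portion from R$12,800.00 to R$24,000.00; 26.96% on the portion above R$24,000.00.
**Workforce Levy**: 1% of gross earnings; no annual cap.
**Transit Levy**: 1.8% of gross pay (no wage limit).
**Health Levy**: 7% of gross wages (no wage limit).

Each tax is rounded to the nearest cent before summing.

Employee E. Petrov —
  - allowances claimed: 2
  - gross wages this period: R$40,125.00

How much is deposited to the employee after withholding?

R$27,154.59

State Income Tax: taxable = R$40,125.00 − 2×R$180.00 = R$39,765.00
  R$4,787.92 + 26.96% × (R$39,765.00 − R$24,000.00) = R$4,787.92 + 26.96% × R$15,765.00 = R$9,038.16
Workforce Levy: 1% × R$40,125.00 = R$401.25
Transit Levy: 1.8% × R$40,125.00 = R$722.25
Health Levy: 7% × R$40,125.00 = R$2,808.75
Total withheld: R$9,038.16 + R$401.25 + R$722.25 + R$2,808.75 = R$12,970.41
Net pay: R$40,125.00 − R$12,970.41 = R$27,154.59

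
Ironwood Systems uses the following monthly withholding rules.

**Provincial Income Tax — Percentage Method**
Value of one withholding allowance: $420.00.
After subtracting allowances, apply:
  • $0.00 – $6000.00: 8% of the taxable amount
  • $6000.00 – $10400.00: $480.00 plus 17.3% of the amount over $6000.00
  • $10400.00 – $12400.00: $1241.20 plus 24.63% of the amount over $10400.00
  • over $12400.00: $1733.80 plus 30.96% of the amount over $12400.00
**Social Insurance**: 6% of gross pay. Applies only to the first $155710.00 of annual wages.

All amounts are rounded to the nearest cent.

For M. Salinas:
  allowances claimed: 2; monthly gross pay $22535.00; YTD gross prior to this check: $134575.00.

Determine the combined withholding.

$5879.63

Provincial Income Tax: taxable = $22535.00 − 2×$420.00 = $21695.00
  $1733.80 + 30.96% × ($21695.00 − $12400.00) = $1733.80 + 30.96% × $9295.00 = $4611.53
Social Insurance: cap $155710.00 − YTD $134575.00 = $21135.00 subject; 6% × $21135.00 = $1268.10
Total: $4611.53 + $1268.10 = $5879.63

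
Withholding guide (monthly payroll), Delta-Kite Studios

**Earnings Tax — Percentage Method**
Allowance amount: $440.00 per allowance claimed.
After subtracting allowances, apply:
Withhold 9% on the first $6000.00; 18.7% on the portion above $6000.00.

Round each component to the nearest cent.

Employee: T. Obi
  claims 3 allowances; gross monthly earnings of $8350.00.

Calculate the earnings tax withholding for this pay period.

Earnings Tax: taxable = $8350.00 − 3×$440.00 = $7030.00
  $540.00 + 18.7% × ($7030.00 − $6000.00) = $540.00 + 18.7% × $1030.00 = $732.61

$732.61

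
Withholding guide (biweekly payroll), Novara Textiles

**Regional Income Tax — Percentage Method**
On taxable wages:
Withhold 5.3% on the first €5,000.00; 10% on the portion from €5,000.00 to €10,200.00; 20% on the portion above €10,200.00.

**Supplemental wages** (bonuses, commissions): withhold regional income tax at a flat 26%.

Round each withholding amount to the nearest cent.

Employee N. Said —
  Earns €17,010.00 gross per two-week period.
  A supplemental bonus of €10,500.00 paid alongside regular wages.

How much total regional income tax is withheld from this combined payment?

Regional Income Tax: taxable = €17,010.00
  €785.00 + 20% × (€17,010.00 − €10,200.00) = €785.00 + 20% × €6,810.00 = €2,147.00
Supplemental (26% flat on bonus): 26% × €10,500.00 = €2,730.00
Total regional income tax: €2,147.00 + €2,730.00 = €4,877.00

€4,877.00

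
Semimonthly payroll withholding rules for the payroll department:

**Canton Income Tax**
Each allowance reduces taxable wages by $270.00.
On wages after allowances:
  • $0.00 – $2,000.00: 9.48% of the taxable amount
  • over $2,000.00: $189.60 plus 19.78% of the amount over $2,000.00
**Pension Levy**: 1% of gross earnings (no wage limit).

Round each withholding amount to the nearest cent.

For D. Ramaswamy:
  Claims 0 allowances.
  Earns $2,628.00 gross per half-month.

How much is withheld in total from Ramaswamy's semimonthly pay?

Canton Income Tax: taxable = $2,628.00
  $189.60 + 19.78% × ($2,628.00 − $2,000.00) = $189.60 + 19.78% × $628.00 = $313.82
Pension Levy: 1% × $2,628.00 = $26.28
Total: $313.82 + $26.28 = $340.10

$340.10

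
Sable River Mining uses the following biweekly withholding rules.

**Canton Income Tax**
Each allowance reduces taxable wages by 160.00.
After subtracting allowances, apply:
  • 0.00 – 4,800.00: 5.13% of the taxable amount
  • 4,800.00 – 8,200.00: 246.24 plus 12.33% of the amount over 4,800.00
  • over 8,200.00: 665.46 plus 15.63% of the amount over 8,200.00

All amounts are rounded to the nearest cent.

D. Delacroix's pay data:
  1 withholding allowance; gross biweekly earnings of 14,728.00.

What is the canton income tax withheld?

1,660.78

Canton Income Tax: taxable = 14,728.00 − 1×160.00 = 14,568.00
  665.46 + 15.63% × (14,568.00 − 8,200.00) = 665.46 + 15.63% × 6,368.00 = 1,660.78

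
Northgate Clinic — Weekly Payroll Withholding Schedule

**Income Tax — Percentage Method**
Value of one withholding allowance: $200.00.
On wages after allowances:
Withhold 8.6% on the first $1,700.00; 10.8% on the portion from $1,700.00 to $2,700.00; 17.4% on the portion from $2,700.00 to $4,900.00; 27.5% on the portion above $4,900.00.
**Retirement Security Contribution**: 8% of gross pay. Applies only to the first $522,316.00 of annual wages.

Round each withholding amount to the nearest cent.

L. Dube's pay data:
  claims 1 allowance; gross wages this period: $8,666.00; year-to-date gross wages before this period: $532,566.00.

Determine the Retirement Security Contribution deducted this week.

Retirement Security Contribution: YTD $532,566.00 ≥ cap $522,316.00 → $0.00

$0.00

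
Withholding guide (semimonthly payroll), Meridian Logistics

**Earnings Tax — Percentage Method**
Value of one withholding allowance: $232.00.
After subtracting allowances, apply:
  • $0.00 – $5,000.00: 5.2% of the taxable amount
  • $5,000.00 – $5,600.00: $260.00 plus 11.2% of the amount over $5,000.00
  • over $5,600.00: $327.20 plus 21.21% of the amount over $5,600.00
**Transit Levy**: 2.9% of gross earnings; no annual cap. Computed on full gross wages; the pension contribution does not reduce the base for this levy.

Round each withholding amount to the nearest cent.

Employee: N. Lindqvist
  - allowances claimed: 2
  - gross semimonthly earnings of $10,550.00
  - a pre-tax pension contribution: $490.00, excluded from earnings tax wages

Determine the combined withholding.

$1,480.70

Earnings Tax: taxable = $10,550.00 − $490.00 − 2×$232.00 = $9,596.00
  $327.20 + 21.21% × ($9,596.00 − $5,600.00) = $327.20 + 21.21% × $3,996.00 = $1,174.75
Transit Levy: 2.9% × $10,550.00 = $305.95
Total: $1,174.75 + $305.95 = $1,480.70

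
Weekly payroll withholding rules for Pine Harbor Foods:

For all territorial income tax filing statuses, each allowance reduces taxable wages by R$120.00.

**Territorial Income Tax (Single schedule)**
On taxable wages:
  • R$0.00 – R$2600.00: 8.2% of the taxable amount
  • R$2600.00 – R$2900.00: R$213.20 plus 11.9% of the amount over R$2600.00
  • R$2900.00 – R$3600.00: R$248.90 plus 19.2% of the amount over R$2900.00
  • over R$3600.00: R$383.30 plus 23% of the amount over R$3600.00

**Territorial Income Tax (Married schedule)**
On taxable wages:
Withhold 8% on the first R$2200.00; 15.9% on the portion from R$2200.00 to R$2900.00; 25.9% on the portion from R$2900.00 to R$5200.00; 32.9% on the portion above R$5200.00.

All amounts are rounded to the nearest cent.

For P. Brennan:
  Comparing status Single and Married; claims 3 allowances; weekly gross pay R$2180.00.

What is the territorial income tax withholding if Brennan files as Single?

Territorial Income Tax (Single): taxable = R$2180.00 − 3×R$120.00 = R$1820.00
  8.2% × R$1820.00 = R$149.24

R$149.24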